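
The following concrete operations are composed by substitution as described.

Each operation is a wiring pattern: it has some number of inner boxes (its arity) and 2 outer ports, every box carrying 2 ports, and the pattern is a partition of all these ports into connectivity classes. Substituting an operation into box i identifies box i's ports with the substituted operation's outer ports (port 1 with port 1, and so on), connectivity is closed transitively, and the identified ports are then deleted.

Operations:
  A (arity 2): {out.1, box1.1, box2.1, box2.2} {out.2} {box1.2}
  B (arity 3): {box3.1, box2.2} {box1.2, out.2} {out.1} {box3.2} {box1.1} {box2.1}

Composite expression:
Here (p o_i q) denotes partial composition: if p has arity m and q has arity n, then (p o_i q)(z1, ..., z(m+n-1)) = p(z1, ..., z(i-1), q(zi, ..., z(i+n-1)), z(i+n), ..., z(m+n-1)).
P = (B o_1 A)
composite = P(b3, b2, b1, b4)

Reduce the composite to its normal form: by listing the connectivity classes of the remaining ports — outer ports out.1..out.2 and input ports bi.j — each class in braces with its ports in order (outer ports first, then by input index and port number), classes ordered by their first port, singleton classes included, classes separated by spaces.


{out.1} {out.2} {b1.1} {b1.2, b4.1} {b2.1, b2.2, b3.1} {b3.2} {b4.2}

Reachability decides: close wires over B-identified ports.
after A, the pattern on (b3, b2) reads {out.1, b2.1, b2.2, b3.1} {out.2} {b3.2} (out.j = its outer ports)
after B, the pattern on (b3, b2, b1, b4) reads {out.1} {out.2} {b1.1} {b1.2, b4.1} {b2.1, b2.2, b3.1} {b3.2} {b4.2} (out.j = its outer ports)


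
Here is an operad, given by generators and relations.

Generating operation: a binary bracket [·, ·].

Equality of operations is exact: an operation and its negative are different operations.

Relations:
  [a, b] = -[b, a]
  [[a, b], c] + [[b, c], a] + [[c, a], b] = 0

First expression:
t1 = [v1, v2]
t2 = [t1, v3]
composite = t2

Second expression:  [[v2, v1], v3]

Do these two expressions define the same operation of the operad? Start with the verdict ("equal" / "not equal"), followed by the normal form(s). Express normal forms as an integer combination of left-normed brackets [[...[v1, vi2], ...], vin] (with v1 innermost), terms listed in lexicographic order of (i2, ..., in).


not equal; the first gives [[v1, v2], v3] and the second -[[v1, v2], v3]

Reducing the first expression gives [[v1, v2], v3]
Reducing the second expression gives -[[v1, v2], v3]
No match — not equal.


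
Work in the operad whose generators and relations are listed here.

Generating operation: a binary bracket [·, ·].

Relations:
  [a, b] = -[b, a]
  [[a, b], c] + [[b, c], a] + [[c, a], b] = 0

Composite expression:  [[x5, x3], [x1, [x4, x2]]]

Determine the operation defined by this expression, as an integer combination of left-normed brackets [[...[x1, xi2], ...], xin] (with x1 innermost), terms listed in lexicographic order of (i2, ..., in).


A multilinear Lie element is pinned by x1-initial words (x1 innermost).
Composite bracket: [[x5, x3], [x1, [x4, x2]]]
Applying ab - ba throughout gives 16 signed words (2^4 = 16).
The x1-initial words carry the normal form:
  word x1x2x4x3x5 has sign -1, contributing -[[[[x1, x2], x4], x3], x5]
  word x1x2x4x5x3 has sign +1, contributing +[[[[x1, x2], x4], x5], x3]
  word x1x4x2x3x5 has sign +1, contributing +[[[[x1, x4], x2], x3], x5]
  word x1x4x2x5x3 has sign -1, contributing -[[[[x1, x4], x2], x5], x3]

-[[[[x1, x2], x4], x3], x5] + [[[[x1, x2], x4], x5], x3] + [[[[x1, x4], x2], x3], x5] - [[[[x1, x4], x2], x5], x3]


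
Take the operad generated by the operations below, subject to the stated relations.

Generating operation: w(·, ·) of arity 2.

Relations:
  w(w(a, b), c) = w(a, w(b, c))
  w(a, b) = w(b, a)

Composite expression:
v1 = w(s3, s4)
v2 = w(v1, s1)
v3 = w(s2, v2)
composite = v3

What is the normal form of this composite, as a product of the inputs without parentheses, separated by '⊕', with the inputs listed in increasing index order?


s1 ⊕ s2 ⊕ s3 ⊕ s4

Both nesting and order wash out for w; what remains is which s's occur.
w(s3, s4) flattens to s3 ⊕ s4
w(w(s3, s4), s1) flattens to s3 ⊕ s4 ⊕ s1
w(s2, w(w(s3, s4), s1)) flattens to s2 ⊕ s3 ⊕ s4 ⊕ s1
sorting the factors by input index: s1 ⊕ s2 ⊕ s3 ⊕ s4


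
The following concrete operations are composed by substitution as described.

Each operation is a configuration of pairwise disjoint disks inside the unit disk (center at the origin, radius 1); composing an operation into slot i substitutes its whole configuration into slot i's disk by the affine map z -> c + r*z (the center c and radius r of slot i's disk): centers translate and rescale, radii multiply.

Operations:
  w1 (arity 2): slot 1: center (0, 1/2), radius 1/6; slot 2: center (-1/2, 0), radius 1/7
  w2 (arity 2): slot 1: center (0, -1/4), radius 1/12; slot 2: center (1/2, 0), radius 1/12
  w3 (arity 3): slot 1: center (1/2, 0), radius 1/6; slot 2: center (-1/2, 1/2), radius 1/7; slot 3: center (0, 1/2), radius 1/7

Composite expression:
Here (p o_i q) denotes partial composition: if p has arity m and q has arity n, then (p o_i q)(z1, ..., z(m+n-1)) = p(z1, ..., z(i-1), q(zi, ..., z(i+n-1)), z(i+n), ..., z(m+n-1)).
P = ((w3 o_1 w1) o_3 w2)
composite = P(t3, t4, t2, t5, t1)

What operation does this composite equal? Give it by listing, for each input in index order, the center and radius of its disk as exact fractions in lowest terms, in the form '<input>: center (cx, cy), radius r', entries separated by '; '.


t1: center (0, 1/2), radius 1/7; t2: center (-1/2, 13/28), radius 1/84; t3: center (1/2, 1/12), radius 1/36; t4: center (5/12, 0), radius 1/42; t5: center (-3/7, 1/2), radius 1/84

Below w3, radii multiply path by path; the t-disk centers shift.
input t3: applying the 2 nested substitutions gives center (1/2, 1/12), radius 1/36
input t4: applying the 2 nested substitutions gives center (5/12, 0), radius 1/42
input t2: applying the 2 nested substitutions gives center (-1/2, 13/28), radius 1/84
input t5: applying the 2 nested substitutions gives center (-3/7, 1/2), radius 1/84
input t1: applying the 1 nested substitution gives center (0, 1/2), radius 1/7


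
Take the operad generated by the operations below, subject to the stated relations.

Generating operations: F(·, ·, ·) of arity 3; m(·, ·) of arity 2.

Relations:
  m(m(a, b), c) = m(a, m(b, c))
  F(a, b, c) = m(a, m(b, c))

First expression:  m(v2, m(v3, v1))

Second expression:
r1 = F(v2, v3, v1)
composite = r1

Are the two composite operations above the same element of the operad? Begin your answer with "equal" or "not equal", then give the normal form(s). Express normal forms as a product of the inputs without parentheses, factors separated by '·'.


Normal form of the first expression: v2 · v3 · v1
Normal form of the second expression: v2 · v3 · v1
One common form — equal.

equal; both compose to v2 · v3 · v1


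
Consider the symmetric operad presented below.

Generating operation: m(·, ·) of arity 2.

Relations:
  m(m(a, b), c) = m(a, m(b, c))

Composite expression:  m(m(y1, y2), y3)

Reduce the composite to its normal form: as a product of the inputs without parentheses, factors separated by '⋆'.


y1 ⋆ y2 ⋆ y3

Key point: m is associative — brackets drop, the y-order remains.
m(y1, y2) flattens to y1 ⋆ y2
m(m(y1, y2), y3) flattens to y1 ⋆ y2 ⋆ y3


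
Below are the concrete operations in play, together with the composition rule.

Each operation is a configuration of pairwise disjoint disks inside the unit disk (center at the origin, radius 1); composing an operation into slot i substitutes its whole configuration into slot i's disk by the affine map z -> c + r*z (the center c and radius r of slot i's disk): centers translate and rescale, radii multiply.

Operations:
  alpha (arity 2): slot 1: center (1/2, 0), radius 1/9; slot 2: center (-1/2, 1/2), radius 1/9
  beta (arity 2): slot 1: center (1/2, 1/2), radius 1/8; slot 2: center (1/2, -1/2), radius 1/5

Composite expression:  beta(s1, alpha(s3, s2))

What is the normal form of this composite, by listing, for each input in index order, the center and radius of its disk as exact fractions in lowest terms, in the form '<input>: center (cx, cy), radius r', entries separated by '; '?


s1: center (1/2, 1/2), radius 1/8; s2: center (2/5, -2/5), radius 1/45; s3: center (3/5, -1/2), radius 1/45

Affine substitution under beta: radii multiply and s-centers shift.
for s1, the 1-step affine chain lands on center (1/2, 1/2), radius 1/8
for s3, the 2-step affine chain lands on center (3/5, -1/2), radius 1/45
for s2, the 2-step affine chain lands on center (2/5, -2/5), radius 1/45


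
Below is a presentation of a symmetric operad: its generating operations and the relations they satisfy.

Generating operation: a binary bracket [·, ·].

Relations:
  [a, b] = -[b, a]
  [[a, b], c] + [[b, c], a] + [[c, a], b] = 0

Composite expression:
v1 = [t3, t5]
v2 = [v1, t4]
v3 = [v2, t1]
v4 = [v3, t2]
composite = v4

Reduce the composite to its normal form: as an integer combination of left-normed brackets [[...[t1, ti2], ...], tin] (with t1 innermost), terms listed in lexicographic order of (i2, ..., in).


A multilinear Lie element is pinned by t1-initial words (t1 innermost).
Composite bracket: [[[[t3, t5], t4], t1], t2]
Full expansion: 16 signed words from ab - ba (2^4 = 16).
Only words starting with t1 matter:
  sign of t1t3t5t4t2 is -1, so it contributes -[[[[t1, t3], t5], t4], t2]
  sign of t1t4t3t5t2 is +1, so it contributes +[[[[t1, t4], t3], t5], t2]
  sign of t1t4t5t3t2 is -1, so it contributes -[[[[t1, t4], t5], t3], t2]
  sign of t1t5t3t4t2 is +1, so it contributes +[[[[t1, t5], t3], t4], t2]

-[[[[t1, t3], t5], t4], t2] + [[[[t1, t4], t3], t5], t2] - [[[[t1, t4], t5], t3], t2] + [[[[t1, t5], t3], t4], t2]


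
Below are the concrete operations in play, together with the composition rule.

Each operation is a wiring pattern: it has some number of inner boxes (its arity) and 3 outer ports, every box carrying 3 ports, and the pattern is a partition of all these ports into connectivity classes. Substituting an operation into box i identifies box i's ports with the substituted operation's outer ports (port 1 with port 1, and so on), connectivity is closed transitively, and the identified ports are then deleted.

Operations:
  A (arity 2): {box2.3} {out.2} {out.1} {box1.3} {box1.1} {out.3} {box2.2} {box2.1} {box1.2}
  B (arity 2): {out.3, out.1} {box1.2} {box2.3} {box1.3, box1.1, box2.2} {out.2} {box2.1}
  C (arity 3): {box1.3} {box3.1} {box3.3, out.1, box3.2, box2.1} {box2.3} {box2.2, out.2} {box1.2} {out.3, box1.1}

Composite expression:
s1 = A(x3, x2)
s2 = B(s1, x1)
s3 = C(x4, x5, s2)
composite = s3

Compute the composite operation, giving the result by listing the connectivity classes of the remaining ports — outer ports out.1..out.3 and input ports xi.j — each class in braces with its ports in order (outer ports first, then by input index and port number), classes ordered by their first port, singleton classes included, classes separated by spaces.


{out.1, x5.1} {out.2, x5.2} {out.3, x4.1} {x1.1} {x1.2} {x1.3} {x2.1} {x2.2} {x2.3} {x3.1} {x3.2} {x3.3} {x4.2} {x4.3} {x5.3}


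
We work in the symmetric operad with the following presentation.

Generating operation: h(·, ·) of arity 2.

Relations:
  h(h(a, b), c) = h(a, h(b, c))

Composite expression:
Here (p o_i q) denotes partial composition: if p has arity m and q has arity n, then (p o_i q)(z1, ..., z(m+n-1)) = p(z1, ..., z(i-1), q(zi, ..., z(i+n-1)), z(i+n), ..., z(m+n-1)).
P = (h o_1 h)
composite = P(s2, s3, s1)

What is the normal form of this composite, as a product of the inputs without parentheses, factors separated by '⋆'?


s2 ⋆ s3 ⋆ s1

Under associativity of h, the answer is the s's in reading order.
h(s2, s3) reduces to s2 ⋆ s3
h(h(s2, s3), s1) reduces to s2 ⋆ s3 ⋆ s1


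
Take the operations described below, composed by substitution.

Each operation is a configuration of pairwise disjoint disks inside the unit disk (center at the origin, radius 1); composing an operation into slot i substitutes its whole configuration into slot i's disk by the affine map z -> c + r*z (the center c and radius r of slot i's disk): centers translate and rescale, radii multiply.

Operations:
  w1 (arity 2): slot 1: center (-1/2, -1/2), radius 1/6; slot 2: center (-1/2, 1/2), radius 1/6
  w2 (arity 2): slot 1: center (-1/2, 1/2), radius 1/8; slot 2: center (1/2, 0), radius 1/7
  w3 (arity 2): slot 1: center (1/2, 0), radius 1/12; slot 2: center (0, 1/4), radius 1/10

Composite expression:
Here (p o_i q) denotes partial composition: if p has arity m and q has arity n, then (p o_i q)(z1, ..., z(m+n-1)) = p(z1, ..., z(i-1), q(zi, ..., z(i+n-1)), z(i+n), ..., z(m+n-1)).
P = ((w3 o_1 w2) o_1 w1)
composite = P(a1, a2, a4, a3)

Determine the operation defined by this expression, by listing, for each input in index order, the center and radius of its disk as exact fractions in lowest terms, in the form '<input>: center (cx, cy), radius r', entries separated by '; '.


a1: center (29/64, 7/192), radius 1/576; a2: center (29/64, 3/64), radius 1/576; a3: center (0, 1/4), radius 1/10; a4: center (13/24, 0), radius 1/84

Affine substitution under w3: radii multiply and a-centers shift.
for a1, the 3-step affine chain lands on center (29/64, 7/192), radius 1/576
for a2, the 3-step affine chain lands on center (29/64, 3/64), radius 1/576
for a4, the 2-step affine chain lands on center (13/24, 0), radius 1/84
for a3, the 1-step affine chain lands on center (0, 1/4), radius 1/10


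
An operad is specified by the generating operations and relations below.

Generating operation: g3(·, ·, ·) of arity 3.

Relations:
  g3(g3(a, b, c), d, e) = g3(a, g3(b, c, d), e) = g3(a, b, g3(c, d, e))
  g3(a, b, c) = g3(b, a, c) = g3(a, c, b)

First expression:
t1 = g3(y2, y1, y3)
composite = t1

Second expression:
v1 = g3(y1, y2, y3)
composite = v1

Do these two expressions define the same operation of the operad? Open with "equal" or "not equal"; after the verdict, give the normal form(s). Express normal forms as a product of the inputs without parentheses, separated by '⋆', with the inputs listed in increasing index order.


equal; both compose to y1 ⋆ y2 ⋆ y3

Normal form of the first expression: y1 ⋆ y2 ⋆ y3
Normal form of the second expression: y1 ⋆ y2 ⋆ y3
Both agree, so they are equal.


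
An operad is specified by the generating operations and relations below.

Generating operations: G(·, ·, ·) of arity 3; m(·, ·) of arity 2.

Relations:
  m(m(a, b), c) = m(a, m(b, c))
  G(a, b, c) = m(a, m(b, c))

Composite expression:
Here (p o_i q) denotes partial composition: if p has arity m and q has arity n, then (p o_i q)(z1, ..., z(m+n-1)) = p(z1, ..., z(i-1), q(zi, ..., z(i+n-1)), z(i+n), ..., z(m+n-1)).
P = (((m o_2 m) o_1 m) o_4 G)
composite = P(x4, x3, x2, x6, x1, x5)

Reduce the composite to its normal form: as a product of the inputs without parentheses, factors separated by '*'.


x4 * x3 * x2 * x6 * x1 * x5


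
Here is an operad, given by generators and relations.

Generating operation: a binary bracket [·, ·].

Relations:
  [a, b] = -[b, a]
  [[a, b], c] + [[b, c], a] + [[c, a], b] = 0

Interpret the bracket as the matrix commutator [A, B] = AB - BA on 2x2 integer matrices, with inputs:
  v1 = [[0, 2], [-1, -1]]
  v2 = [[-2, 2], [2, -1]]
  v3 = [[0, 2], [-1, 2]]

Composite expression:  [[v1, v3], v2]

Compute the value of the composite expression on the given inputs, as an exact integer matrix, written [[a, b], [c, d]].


[[6, 6], [-3, -6]]


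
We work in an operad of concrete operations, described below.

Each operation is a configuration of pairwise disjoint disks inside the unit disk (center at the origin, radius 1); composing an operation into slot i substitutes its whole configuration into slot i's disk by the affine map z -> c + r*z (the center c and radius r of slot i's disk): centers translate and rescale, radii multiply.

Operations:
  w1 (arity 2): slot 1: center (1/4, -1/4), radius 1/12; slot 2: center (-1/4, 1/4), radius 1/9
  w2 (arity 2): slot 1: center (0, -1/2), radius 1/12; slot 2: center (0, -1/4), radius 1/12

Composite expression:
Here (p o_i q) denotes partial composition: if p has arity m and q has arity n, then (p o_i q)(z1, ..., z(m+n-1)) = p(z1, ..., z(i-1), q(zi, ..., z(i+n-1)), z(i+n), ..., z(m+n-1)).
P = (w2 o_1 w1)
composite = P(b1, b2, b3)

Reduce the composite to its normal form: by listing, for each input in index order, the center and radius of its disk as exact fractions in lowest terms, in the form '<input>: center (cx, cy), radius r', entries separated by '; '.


b1: center (1/48, -25/48), radius 1/144; b2: center (-1/48, -23/48), radius 1/108; b3: center (0, -1/4), radius 1/12

Each b-disk chains the slot maps above it in w2; radii multiply.
tracing b1 down its 2-map path: center (1/48, -25/48), radius 1/144
tracing b2 down its 2-map path: center (-1/48, -23/48), radius 1/108
tracing b3 down its 1-map path: center (0, -1/4), radius 1/12


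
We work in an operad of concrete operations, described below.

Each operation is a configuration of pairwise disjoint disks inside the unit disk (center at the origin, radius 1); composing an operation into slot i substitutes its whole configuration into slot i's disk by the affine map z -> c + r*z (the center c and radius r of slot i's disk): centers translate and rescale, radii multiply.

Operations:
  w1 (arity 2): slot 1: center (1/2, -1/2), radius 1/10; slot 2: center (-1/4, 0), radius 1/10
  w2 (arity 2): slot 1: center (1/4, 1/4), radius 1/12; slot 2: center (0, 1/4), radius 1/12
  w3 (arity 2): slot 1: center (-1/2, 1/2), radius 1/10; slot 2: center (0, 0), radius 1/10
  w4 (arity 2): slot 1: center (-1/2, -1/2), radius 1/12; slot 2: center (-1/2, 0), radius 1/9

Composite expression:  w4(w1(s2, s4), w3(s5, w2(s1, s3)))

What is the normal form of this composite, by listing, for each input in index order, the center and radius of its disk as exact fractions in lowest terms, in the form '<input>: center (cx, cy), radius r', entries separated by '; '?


s1: center (-179/360, 1/360), radius 1/1080; s2: center (-11/24, -13/24), radius 1/120; s3: center (-1/2, 1/360), radius 1/1080; s4: center (-25/48, -1/2), radius 1/120; s5: center (-5/9, 1/18), radius 1/90

Affine substitution under w4: radii multiply and s-centers shift.
for s2, the 2-step affine chain lands on center (-11/24, -13/24), radius 1/120
for s4, the 2-step affine chain lands on center (-25/48, -1/2), radius 1/120
for s5, the 2-step affine chain lands on center (-5/9, 1/18), radius 1/90
for s1, the 3-step affine chain lands on center (-179/360, 1/360), radius 1/1080
for s3, the 3-step affine chain lands on center (-1/2, 1/360), radius 1/1080


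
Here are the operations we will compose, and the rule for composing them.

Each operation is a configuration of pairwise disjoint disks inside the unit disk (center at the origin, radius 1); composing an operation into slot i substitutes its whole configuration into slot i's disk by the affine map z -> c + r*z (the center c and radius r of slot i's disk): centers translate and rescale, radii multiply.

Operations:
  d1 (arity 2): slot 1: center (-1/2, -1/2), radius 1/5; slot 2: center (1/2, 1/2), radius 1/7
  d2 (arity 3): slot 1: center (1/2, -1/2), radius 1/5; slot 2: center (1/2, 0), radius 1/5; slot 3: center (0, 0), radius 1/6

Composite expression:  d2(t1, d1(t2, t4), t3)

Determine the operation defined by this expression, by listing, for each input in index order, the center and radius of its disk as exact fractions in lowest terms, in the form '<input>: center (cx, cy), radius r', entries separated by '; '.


t1: center (1/2, -1/2), radius 1/5; t2: center (2/5, -1/10), radius 1/25; t3: center (0, 0), radius 1/6; t4: center (3/5, 1/10), radius 1/35

Follow each t-input down from d2: c' goes to c + r*c', radius to r*r'.
input t1: composing its 1 substitution step yields center (1/2, -1/2), radius 1/5
input t2: composing its 2 substitution steps yields center (2/5, -1/10), radius 1/25
input t4: composing its 2 substitution steps yields center (3/5, 1/10), radius 1/35
input t3: composing its 1 substitution step yields center (0, 0), radius 1/6


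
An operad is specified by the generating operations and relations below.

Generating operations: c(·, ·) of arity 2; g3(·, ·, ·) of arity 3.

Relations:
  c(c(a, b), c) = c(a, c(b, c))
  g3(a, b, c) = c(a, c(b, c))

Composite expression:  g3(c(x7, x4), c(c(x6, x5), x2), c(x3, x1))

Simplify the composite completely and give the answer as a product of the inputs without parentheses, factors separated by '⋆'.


x7 ⋆ x4 ⋆ x6 ⋆ x5 ⋆ x2 ⋆ x3 ⋆ x1

The g3-tree's shape is irrelevant; the x-reading-order decides.
c(x7, x4) linearizes to x7 ⋆ x4
c(x6, x5) linearizes to x6 ⋆ x5
c(c(x6, x5), x2) linearizes to x6 ⋆ x5 ⋆ x2
c(x3, x1) linearizes to x3 ⋆ x1
g3(c(x7, x4), c(c(x6, x5), x2), c(x3, x1)) linearizes to x7 ⋆ x4 ⋆ x6 ⋆ x5 ⋆ x2 ⋆ x3 ⋆ x1


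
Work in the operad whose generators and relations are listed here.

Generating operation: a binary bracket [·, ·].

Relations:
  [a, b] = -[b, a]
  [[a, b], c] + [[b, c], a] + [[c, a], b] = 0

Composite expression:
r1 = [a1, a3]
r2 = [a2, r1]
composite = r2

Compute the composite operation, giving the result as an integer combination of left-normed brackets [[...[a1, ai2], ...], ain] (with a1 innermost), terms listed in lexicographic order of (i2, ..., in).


-[[a1, a3], a2]

Skip Jacobi rewriting: expand, keep a1-initial words, read off terms.
Composite bracket: [a2, [a1, a3]]
Applying ab - ba throughout gives 4 signed words (2^2 = 4).
Collect the words opening with a1:
  a1a3a2 (sign -1) contributes -[[a1, a3], a2]


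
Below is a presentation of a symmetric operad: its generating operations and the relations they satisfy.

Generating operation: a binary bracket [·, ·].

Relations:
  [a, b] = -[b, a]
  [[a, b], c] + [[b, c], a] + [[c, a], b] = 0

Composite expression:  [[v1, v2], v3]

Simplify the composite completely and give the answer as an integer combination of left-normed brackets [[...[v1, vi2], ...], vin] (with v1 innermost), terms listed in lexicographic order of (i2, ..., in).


[[v1, v2], v3]

Skip Jacobi rewriting: expand, keep v1-initial words, read off terms.
Composite bracket: [[v1, v2], v3]
Expanding via [a, b] = ab - ba: 4 signed words (2^2 = 4).
Coefficients come from the v1-initial words:
  v1v2v3 appears with sign +1, giving the term +[[v1, v2], v3]


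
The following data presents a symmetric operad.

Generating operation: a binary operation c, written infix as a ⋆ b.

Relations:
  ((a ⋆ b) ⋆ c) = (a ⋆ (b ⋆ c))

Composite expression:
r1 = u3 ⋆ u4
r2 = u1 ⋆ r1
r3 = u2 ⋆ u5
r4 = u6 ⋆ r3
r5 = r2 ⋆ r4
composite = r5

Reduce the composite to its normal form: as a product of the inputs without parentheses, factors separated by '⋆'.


Key point: c is associative — brackets drop, the u-order remains.
(u3 ⋆ u4) collapses to u3 ⋆ u4
(u1 ⋆ (u3 ⋆ u4)) collapses to u1 ⋆ u3 ⋆ u4
(u2 ⋆ u5) collapses to u2 ⋆ u5
(u6 ⋆ (u2 ⋆ u5)) collapses to u6 ⋆ u2 ⋆ u5
((u1 ⋆ (u3 ⋆ u4)) ⋆ (u6 ⋆ (u2 ⋆ u5))) collapses to u1 ⋆ u3 ⋆ u4 ⋆ u6 ⋆ u2 ⋆ u5

u1 ⋆ u3 ⋆ u4 ⋆ u6 ⋆ u2 ⋆ u5


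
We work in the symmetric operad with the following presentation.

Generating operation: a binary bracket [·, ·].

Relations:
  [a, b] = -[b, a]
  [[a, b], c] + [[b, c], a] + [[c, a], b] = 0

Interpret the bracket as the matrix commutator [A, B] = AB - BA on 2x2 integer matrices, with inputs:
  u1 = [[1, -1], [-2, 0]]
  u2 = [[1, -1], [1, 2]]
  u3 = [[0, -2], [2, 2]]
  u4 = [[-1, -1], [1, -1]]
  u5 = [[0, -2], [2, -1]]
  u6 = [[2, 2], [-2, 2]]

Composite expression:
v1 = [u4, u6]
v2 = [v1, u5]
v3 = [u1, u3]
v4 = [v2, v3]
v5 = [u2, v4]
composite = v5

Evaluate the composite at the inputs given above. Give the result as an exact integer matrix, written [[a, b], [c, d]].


[u4, u6] = [[0, 0], [0, 0]]
[[u4, u6], u5] = [[0, 0], [0, 0]]
[u1, u3] = [[-6, -4], [2, 6]]
[[[u4, u6], u5], [u1, u3]] = [[0, 0], [0, 0]]
[u2, [[[u4, u6], u5], [u1, u3]]] = [[0, 0], [0, 0]]

[[0, 0], [0, 0]]


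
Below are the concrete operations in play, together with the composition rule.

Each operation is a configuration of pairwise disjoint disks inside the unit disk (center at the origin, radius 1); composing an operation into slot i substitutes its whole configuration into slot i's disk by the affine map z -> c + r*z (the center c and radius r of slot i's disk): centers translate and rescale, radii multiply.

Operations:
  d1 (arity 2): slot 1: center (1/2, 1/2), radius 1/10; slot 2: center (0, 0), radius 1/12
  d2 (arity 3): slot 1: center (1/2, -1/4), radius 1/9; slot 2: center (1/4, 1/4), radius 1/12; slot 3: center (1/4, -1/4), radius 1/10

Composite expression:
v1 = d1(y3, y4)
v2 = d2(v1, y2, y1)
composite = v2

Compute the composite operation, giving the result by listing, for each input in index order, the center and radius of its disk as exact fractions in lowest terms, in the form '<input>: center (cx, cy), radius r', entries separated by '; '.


Below d2, radii multiply path by path; the y-disk centers shift.
y3: after 2 affine steps, its disk has center (5/9, -7/36), radius 1/90
y4: after 2 affine steps, its disk has center (1/2, -1/4), radius 1/108
y2: after 1 affine step, its disk has center (1/4, 1/4), radius 1/12
y1: after 1 affine step, its disk has center (1/4, -1/4), radius 1/10

y1: center (1/4, -1/4), radius 1/10; y2: center (1/4, 1/4), radius 1/12; y3: center (5/9, -7/36), radius 1/90; y4: center (1/2, -1/4), radius 1/108


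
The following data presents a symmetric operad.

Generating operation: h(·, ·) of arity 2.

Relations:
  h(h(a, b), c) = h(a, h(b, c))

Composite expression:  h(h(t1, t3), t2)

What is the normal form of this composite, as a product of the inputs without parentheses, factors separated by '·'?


Associativity of h dissolves the nesting; only the t-input order survives.
h(t1, t3) flattens to t1 · t3
h(h(t1, t3), t2) flattens to t1 · t3 · t2

t1 · t3 · t2


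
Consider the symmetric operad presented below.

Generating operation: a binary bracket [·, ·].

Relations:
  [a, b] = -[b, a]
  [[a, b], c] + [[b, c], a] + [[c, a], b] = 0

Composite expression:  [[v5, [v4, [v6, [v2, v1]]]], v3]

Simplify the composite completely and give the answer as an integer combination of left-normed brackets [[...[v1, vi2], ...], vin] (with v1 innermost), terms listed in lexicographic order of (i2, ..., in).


Skip Jacobi rewriting: expand, keep v1-initial words, read off terms.
Composite bracket: [[v5, [v4, [v6, [v2, v1]]]], v3]
The bracket unfolds into 32 signed words via [a, b] = ab - ba (2^5 = 32).
Collect the words opening with v1:
  v1v2v6v4v5v3 (sign +1) contributes +[[[[[v1, v2], v6], v4], v5], v3]

[[[[[v1, v2], v6], v4], v5], v3]


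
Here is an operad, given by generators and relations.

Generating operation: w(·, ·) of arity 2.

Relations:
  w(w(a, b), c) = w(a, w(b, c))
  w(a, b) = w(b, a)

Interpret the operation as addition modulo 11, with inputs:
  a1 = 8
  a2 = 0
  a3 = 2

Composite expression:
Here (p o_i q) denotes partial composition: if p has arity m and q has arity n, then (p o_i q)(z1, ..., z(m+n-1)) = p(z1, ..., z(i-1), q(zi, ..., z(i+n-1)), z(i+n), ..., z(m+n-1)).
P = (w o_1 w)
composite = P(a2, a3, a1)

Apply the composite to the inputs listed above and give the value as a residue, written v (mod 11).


10 (mod 11)


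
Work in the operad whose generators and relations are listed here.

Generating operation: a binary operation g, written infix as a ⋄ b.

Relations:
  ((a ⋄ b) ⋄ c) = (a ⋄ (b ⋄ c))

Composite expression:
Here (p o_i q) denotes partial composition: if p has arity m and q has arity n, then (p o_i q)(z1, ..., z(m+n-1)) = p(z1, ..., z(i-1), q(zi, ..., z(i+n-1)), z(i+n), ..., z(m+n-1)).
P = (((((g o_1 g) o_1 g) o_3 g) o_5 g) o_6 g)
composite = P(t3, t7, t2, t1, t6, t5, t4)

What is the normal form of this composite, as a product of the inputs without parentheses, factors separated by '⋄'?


t3 ⋄ t7 ⋄ t2 ⋄ t1 ⋄ t6 ⋄ t5 ⋄ t4

All parenthesizations of g agree; list the t-inputs left to right.
(t3 ⋄ t7) spells out as t3 ⋄ t7
(t2 ⋄ t1) spells out as t2 ⋄ t1
((t3 ⋄ t7) ⋄ (t2 ⋄ t1)) spells out as t3 ⋄ t7 ⋄ t2 ⋄ t1
(t5 ⋄ t4) spells out as t5 ⋄ t4
(t6 ⋄ (t5 ⋄ t4)) spells out as t6 ⋄ t5 ⋄ t4
(((t3 ⋄ t7) ⋄ (t2 ⋄ t1)) ⋄ (t6 ⋄ (t5 ⋄ t4))) spells out as t3 ⋄ t7 ⋄ t2 ⋄ t1 ⋄ t6 ⋄ t5 ⋄ t4


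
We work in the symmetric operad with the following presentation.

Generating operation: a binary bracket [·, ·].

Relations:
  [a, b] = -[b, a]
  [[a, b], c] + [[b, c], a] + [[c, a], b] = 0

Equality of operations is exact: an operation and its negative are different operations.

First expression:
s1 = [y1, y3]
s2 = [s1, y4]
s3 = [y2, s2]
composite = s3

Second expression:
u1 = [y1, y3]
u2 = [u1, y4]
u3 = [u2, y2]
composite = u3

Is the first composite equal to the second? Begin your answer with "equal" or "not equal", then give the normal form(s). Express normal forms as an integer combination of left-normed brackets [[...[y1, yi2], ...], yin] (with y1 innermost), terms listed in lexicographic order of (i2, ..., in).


The first expression, normalized: -[[[y1, y3], y4], y2]
The second expression, normalized: [[[y1, y3], y4], y2]
Distinct normal forms: not equal.

not equal: they reduce to -[[[y1, y3], y4], y2] and [[[y1, y3], y4], y2]


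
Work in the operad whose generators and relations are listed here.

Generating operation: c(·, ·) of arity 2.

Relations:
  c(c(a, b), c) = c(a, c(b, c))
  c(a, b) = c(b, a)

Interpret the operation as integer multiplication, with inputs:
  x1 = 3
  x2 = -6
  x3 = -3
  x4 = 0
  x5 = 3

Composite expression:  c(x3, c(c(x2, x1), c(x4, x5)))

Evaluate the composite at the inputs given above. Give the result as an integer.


0

c(x2, x1) = -18
c(x4, x5) = 0
c(c(x2, x1), c(x4, x5)) = 0
c(x3, c(c(x2, x1), c(x4, x5))) = 0


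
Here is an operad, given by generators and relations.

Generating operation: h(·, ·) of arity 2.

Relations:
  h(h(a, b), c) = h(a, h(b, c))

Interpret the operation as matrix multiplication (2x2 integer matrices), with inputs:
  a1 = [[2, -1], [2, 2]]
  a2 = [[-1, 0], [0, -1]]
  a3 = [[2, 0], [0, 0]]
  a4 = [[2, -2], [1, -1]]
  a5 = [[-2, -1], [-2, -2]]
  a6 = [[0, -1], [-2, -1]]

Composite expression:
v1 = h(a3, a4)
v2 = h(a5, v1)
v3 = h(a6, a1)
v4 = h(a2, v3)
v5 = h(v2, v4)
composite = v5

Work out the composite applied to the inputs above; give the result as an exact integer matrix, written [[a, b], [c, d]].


[[32, -16], [32, -16]]

h(a3, a4) = [[4, -4], [0, 0]]
h(a5, h(a3, a4)) = [[-8, 8], [-8, 8]]
h(a6, a1) = [[-2, -2], [-6, 0]]
h(a2, h(a6, a1)) = [[2, 2], [6, 0]]
h(h(a5, h(a3, a4)), h(a2, h(a6, a1))) = [[32, -16], [32, -16]]


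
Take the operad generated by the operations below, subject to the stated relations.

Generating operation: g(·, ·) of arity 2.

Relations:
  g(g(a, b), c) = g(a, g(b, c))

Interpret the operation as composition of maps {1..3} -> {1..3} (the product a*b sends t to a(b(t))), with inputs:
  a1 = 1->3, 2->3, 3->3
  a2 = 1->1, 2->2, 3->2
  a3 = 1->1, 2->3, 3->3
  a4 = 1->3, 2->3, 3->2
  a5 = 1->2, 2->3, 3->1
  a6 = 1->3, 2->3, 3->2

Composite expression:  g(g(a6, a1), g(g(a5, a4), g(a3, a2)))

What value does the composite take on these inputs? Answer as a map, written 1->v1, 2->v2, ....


g(a6, a1) = 1->2, 2->2, 3->2
g(a5, a4) = 1->1, 2->1, 3->3
g(a3, a2) = 1->1, 2->3, 3->3
g(g(a5, a4), g(a3, a2)) = 1->1, 2->3, 3->3
g(g(a6, a1), g(g(a5, a4), g(a3, a2))) = 1->2, 2->2, 3->2

1->2, 2->2, 3->2


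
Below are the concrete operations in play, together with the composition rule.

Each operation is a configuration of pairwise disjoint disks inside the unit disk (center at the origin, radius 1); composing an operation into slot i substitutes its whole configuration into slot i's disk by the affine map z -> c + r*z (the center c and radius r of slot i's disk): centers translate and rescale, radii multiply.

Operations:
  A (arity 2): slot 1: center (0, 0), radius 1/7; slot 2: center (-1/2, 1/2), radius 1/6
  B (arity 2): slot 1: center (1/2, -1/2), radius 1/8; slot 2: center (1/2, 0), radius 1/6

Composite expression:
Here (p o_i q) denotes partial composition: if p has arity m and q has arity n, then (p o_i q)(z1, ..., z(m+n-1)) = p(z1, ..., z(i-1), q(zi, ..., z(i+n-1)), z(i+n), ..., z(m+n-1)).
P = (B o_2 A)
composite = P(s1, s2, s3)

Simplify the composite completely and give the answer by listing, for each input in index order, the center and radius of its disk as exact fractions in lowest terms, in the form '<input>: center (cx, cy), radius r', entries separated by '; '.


Below B, radii multiply path by path; the s-disk centers shift.
for s1, the 1-step affine chain lands on center (1/2, -1/2), radius 1/8
for s2, the 2-step affine chain lands on center (1/2, 0), radius 1/42
for s3, the 2-step affine chain lands on center (5/12, 1/12), radius 1/36

s1: center (1/2, -1/2), radius 1/8; s2: center (1/2, 0), radius 1/42; s3: center (5/12, 1/12), radius 1/36


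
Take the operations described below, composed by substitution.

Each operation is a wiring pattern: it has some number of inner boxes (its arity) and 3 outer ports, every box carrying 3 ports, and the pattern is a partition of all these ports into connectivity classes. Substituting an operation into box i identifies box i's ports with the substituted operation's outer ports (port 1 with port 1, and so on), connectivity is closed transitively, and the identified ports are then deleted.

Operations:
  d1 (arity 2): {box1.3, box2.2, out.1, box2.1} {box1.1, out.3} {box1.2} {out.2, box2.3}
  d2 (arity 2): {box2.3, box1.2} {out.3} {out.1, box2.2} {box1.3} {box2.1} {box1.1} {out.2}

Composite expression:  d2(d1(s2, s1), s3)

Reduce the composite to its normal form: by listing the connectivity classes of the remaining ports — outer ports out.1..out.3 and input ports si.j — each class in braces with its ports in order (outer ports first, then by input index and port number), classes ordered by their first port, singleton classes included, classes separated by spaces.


{out.1, s3.2} {out.2} {out.3} {s1.1, s1.2, s2.3} {s1.3, s3.3} {s2.1} {s2.2} {s3.1}

Treat the ports identified at d2 as solder joints: merge, then drop.
composing d1 on (s2, s1), with out.j its own outer ports: {out.1, s1.1, s1.2, s2.3} {out.2, s1.3} {out.3, s2.1} {s2.2}
composing d2 on (s2, s1, s3), with out.j its own outer ports: {out.1, s3.2} {out.2} {out.3} {s1.1, s1.2, s2.3} {s1.3, s3.3} {s2.1} {s2.2} {s3.1}


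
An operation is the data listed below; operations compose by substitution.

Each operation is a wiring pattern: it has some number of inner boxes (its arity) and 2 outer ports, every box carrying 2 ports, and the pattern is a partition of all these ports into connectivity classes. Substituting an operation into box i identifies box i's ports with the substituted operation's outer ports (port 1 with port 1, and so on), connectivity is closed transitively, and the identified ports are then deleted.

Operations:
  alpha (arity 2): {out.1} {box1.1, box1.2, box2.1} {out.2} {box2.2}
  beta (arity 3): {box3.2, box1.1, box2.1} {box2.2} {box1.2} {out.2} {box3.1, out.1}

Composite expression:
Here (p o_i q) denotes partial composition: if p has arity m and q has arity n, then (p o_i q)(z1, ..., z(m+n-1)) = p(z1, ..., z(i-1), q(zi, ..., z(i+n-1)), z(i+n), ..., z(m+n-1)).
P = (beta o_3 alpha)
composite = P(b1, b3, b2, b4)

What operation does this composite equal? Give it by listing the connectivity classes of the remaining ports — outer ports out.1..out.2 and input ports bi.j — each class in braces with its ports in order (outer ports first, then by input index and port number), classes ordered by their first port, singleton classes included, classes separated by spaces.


{out.1} {out.2} {b1.1, b3.1} {b1.2} {b2.1, b2.2, b4.1} {b3.2} {b4.2}

Connectivity passes through glued beta-boundaries; trace each wire chain.
after alpha, the pattern on (b2, b4) reads {out.1} {out.2} {b2.1, b2.2, b4.1} {b4.2} (out.j = its outer ports)
after beta, the pattern on (b1, b3, b2, b4) reads {out.1} {out.2} {b1.1, b3.1} {b1.2} {b2.1, b2.2, b4.1} {b3.2} {b4.2} (out.j = its outer ports)


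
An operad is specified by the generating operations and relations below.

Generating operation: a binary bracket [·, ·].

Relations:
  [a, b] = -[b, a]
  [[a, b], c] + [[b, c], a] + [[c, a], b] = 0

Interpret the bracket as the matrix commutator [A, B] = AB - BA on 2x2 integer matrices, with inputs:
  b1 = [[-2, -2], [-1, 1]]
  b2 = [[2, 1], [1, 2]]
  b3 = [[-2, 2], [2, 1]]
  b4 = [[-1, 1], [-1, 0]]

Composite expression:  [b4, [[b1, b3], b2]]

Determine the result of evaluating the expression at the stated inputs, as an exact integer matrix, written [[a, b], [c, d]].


[[0, 46], [46, 0]]


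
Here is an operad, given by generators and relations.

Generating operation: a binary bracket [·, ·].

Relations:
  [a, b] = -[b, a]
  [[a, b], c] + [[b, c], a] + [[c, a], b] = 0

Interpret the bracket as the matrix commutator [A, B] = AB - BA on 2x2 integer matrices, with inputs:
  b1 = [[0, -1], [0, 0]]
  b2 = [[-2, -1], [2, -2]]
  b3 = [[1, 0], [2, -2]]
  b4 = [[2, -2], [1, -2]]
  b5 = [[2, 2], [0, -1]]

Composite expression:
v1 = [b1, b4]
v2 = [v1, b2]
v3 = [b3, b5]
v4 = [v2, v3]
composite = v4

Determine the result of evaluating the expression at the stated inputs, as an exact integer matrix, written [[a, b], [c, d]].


[[-12, 112], [-128, 12]]

[b1, b4] = [[-1, 4], [0, 1]]
[[b1, b4], b2] = [[8, 2], [4, -8]]
[b3, b5] = [[-4, 6], [6, 4]]
[[[b1, b4], b2], [b3, b5]] = [[-12, 112], [-128, 12]]


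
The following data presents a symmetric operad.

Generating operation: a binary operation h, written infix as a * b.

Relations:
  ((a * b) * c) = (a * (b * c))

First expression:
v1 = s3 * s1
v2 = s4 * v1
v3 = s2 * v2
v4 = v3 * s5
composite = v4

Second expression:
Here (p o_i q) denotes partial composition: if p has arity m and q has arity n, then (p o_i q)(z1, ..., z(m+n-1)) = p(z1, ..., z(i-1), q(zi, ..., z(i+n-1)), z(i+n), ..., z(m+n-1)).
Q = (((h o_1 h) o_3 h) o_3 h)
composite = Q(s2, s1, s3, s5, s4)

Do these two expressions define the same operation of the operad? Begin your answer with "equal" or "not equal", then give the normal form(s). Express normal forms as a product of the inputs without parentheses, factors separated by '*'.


not equal; the first gives s2 * s4 * s3 * s1 * s5 and the second s2 * s1 * s3 * s5 * s4

Normal form of the first expression: s2 * s4 * s3 * s1 * s5
Normal form of the second expression: s2 * s1 * s3 * s5 * s4
The forms do not match — not equal.


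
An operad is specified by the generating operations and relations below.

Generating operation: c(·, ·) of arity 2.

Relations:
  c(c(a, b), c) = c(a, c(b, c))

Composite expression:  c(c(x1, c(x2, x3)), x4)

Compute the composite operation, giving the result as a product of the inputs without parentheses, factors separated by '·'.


x1 · x2 · x3 · x4

The c-tree's shape is irrelevant; the x-reading-order decides.
c(x2, x3) collapses to x2 · x3
c(x1, c(x2, x3)) collapses to x1 · x2 · x3
c(c(x1, c(x2, x3)), x4) collapses to x1 · x2 · x3 · x4


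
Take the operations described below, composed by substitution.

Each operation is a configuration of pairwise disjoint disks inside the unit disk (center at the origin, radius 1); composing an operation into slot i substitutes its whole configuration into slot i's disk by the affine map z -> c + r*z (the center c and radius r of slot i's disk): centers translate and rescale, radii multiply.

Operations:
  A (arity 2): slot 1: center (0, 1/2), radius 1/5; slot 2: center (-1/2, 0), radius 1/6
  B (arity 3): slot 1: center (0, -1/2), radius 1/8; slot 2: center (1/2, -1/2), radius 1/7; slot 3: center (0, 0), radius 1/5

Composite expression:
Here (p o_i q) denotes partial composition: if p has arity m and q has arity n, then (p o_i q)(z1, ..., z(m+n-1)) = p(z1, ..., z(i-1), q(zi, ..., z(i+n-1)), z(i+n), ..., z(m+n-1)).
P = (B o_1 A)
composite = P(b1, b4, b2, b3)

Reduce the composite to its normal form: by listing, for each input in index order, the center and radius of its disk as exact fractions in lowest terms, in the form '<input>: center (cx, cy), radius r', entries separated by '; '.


b1: center (0, -7/16), radius 1/40; b2: center (1/2, -1/2), radius 1/7; b3: center (0, 0), radius 1/5; b4: center (-1/16, -1/2), radius 1/48

Below B, radii multiply path by path; the b-disk centers shift.
b1 passes through 2 substitutions, ending at center (0, -7/16), radius 1/40
b4 passes through 2 substitutions, ending at center (-1/16, -1/2), radius 1/48
b2 passes through 1 substitution, ending at center (1/2, -1/2), radius 1/7
b3 passes through 1 substitution, ending at center (0, 0), radius 1/5
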